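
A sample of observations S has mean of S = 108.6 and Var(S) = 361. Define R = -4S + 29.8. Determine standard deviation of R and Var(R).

standard deviation of R = 76, Var(R) = 5776

R = -4S + 29.8 is linear with a = -4, b = 29.8.
standard deviation of S = √361 = 19.
standard deviation of R = |a|·standard deviation of S = |-4|·19 = 76.
Var(R) = a²·Var(S) = (-4)²·361 = 5776 (the additive constant 29.8 does not affect variance).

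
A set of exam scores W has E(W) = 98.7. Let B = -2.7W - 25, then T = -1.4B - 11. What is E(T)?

E(B) = (-2.7)·98.7 + (-25) = -291.49.
E(T) = (-1.4)·(-291.49) + (-11) = 397.086.

E(T) = 397.086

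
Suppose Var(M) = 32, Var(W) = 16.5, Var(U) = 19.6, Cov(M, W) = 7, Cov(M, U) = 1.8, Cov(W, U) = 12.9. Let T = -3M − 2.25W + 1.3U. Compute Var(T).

Var(T) = a²·Var(M) + b²·Var(W) + c²·Var(U) + 2ab·Cov(M, W) + 2ac·Cov(M, U) + 2bc·Cov(W, U), with a = -3, b = -2.25, c = 1.3.
= 288 + 83.53125 + 33.124 + 94.5 + (-14.04) + (-75.465)
= 409.65025.

Var(T) = 409.65025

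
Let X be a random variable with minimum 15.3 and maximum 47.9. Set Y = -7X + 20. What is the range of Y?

Range of X = 47.9 − 15.3 = 32.6.
Range(Y) = |a|·Range(X) = |-7|·32.6 = 228.2.

Range(Y) = 228.2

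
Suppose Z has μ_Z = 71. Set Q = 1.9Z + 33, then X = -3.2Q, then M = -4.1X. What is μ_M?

μ_Q = 1.9·71 + 33 = 167.9.
μ_X = (-3.2)·167.9 = -537.28.
μ_M = (-4.1)·(-537.28) = 2202.848.

μ_M = 2202.848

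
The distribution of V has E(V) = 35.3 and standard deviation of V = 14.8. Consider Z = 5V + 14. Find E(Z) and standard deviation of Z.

E(Z) = 190.5, standard deviation of Z = 74

Z = 5V + 14 is linear with a = 5, b = 14.
E(Z) = a·E(V) + b = 5·35.3 + 14 = 190.5.
standard deviation of Z = |a|·standard deviation of V = |5|·14.8 = 74.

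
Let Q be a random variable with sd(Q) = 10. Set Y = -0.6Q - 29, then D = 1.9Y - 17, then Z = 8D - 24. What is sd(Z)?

sd(Z) = 91.2

sd(Y) = |-0.6|·10 = 6.
sd(D) = |1.9|·6 = 11.4.
sd(Z) = |8|·11.4 = 91.2.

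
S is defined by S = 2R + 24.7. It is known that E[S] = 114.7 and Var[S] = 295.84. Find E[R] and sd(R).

E[R] = 45, sd(R) = 8.6

From S = 2R + 24.7: E[S] = a·E[R] + b, so E[R] = (E[S] − b)/a = (114.7 − 24.7)/2 = 45.
sd(S) = √295.84 = 17.2.
sd(S) = |a|·sd(R), so sd(R) = 17.2/|2| = 8.6.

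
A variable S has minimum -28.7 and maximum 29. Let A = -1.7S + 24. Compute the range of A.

Range of S = 29 − (-28.7) = 57.7.
Range(A) = |a|·Range(S) = |-1.7|·57.7 = 98.09.

Range(A) = 98.09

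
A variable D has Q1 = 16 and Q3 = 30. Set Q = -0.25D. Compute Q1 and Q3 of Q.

Q1(Q) = -7.5, Q3(Q) = -4

a = -0.25 < 0 reverses order: Q1(Q) comes from Q3(D), Q3(Q) from Q1(D).
Q1(Q) = (-0.25)·30 = -7.5; Q3(Q) = (-0.25)·16 = -4.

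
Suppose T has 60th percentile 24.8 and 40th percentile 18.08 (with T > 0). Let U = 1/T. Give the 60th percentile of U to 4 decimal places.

1/T is decreasing on T > 0, so percentile order reverses: P_{60}(U) uses P_{40}(T) = 18.08.
P_{60}(U) = 1/18.08 ≈ 0.0553.

60th percentile of U = 0.0553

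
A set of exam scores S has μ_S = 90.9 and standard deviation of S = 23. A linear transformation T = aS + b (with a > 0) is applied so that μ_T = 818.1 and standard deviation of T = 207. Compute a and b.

a = 9, b = 0

standard deviation of T = a·standard deviation of S (a > 0), so a = 207/23 = 9.
μ_T = a·μ_S + b, so b = 818.1 − 9·90.9 = 0.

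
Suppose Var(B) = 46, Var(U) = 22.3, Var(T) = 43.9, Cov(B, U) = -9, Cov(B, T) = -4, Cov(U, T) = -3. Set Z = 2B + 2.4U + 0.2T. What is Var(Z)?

Var(Z) = a²·Var(B) + b²·Var(U) + c²·Var(T) + 2ab·Cov(B, U) + 2ac·Cov(B, T) + 2bc·Cov(U, T), with a = 2, b = 2.4, c = 0.2.
= 184 + 128.448 + 1.756 + (-86.4) + (-3.2) + (-2.88)
= 221.724.

Var(Z) = 221.724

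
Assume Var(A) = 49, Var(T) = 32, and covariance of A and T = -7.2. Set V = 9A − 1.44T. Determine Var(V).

Var(V) = 4221.9792

Var(V) = a²·Var(A) + b²·Var(T) + 2ab·covariance of A and T with a = 9, b = -1.44.
= 9²·49 + (-1.44)²·32 + 2·9·(-1.44)·(-7.2)
= 3969 + 66.3552 + 186.624 = 4221.9792.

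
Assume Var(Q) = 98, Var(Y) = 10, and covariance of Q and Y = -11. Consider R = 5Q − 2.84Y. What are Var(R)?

Var(R) = a²·Var(Q) + b²·Var(Y) + 2ab·covariance of Q and Y with a = 5, b = -2.84.
= 5²·98 + (-2.84)²·10 + 2·5·(-2.84)·(-11)
= 2450 + 80.656 + 312.4 = 2843.056.

Var(R) = 2843.056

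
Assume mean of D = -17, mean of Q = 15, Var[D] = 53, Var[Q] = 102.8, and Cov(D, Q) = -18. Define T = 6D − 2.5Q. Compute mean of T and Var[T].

mean of T = 6·mean of D + (-2.5)·mean of Q = 6·(-17) + (-2.5)·15 = -139.5.
Var[T] = a²·Var[D] + b²·Var[Q] + 2ab·Cov(D, Q) with a = 6, b = -2.5.
= 6²·53 + (-2.5)²·102.8 + 2·6·(-2.5)·(-18)
= 1908 + 642.5 + 540 = 3090.5.

mean of T = -139.5, Var[T] = 3090.5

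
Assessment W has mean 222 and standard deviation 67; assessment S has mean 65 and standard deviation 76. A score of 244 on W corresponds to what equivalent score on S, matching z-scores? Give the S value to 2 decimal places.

z = (244 − 222)/67 ≈ 0.3284.
S = 65 + z·76 = 65 + (244 − 222)·76/67 ≈ 89.96.

S = 89.96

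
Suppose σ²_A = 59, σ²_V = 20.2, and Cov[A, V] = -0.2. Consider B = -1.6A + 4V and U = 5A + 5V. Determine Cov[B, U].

By bilinearity, Cov[B, U] = ac·σ²_A + bd·σ²_V + (ad+bc)·Cov[A, V], with a=-1.6, b=4, c=5, d=5.
ac·σ²_A = (-1.6)·5·59 = -472
bd·σ²_V = 4·5·20.2 = 404
(ad+bc)·Cov[A, V] = (12)·(-0.2) = -2.4
Cov[B, U] = -472 + 404 + (-2.4) = -70.4.

Cov[B, U] = -70.4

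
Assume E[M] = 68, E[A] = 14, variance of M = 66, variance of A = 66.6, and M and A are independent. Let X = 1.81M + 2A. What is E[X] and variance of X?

E[X] = 151.08, variance of X = 482.6226

E[X] = 1.81·E[M] + 2·E[A] = 1.81·68 + 2·14 = 151.08.
variance of X = a²·variance of M + b²·variance of A + 2ab·Cov(M, A) with a = 1.81, b = 2.
Independence gives Cov(M, A) = 0.
= 1.81²·66 + 2²·66.6 + 2·1.81·2·0
= 216.2226 + 266.4 + 0 = 482.6226.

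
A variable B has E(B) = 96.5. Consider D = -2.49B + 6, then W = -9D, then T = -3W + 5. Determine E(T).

E(T) = -6320.695

E(D) = (-2.49)·96.5 + 6 = -234.285.
E(W) = (-9)·(-234.285) = 2108.565.
E(T) = (-3)·2108.565 + 5 = -6320.695.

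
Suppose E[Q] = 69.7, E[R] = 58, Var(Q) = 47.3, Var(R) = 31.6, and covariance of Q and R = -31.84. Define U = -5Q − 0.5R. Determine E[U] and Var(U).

E[U] = -377.5, Var(U) = 1031.2

E[U] = (-5)·E[Q] + (-0.5)·E[R] = (-5)·69.7 + (-0.5)·58 = -377.5.
Var(U) = a²·Var(Q) + b²·Var(R) + 2ab·covariance of Q and R with a = -5, b = -0.5.
= (-5)²·47.3 + (-0.5)²·31.6 + 2·(-5)·(-0.5)·(-31.84)
= 1182.5 + 7.9 + (-159.2) = 1031.2.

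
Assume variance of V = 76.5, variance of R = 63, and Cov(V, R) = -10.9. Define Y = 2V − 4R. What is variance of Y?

variance of Y = a²·variance of V + b²·variance of R + 2ab·Cov(V, R) with a = 2, b = -4.
= 2²·76.5 + (-4)²·63 + 2·2·(-4)·(-10.9)
= 306 + 1008 + 174.4 = 1488.4.

variance of Y = 1488.4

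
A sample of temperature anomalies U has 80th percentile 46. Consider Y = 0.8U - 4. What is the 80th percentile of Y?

Since a = 0.8 > 0 the transformation is increasing, so the 80th percentile of Y = a·(P_{80} of U) + b = 0.8·46 + (-4) = 32.8.

80th percentile of Y = 32.8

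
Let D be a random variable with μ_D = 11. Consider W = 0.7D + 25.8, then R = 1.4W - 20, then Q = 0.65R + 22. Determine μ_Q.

μ_W = 0.7·11 + 25.8 = 33.5.
μ_R = 1.4·33.5 + (-20) = 26.9.
μ_Q = 0.65·26.9 + 22 = 39.485.

μ_Q = 39.485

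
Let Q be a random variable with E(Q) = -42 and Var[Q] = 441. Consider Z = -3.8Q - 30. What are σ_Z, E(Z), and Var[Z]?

σ_Z = 79.8, E(Z) = 129.6, Var[Z] = 6368.04

Z = -3.8Q - 30 is linear with a = -3.8, b = -30.
σ_Q = √441 = 21.
σ_Z = |a|·σ_Q = |-3.8|·21 = 79.8.
E(Z) = a·E(Q) + b = (-3.8)·(-42) + (-30) = 129.6.
Var[Z] = a²·Var[Q] = (-3.8)²·441 = 6368.04 (the additive constant -30 does not affect variance).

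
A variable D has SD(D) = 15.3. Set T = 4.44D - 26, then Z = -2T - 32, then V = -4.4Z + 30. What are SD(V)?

SD(T) = |4.44|·15.3 = 67.932.
SD(Z) = |-2|·67.932 = 135.864.
SD(V) = |-4.4|·135.864 = 597.8016.

SD(V) = 597.8016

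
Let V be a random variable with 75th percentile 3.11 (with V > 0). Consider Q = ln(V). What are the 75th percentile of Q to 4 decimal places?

75th percentile of Q = 1.1346

ln(V) is increasing, so P_{75}(Q) = g(P_{75}(V)) ≈ 1.1346.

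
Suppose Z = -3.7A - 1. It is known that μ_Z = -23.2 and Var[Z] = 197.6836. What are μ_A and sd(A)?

μ_A = 6, sd(A) = 3.8

From Z = -3.7A - 1: μ_Z = a·μ_A + b, so μ_A = (μ_Z − b)/a = (-23.2 − (-1))/(-3.7) = 6.
sd(Z) = √197.6836 = 14.06.
sd(Z) = |a|·sd(A), so sd(A) = 14.06/|-3.7| = 3.8.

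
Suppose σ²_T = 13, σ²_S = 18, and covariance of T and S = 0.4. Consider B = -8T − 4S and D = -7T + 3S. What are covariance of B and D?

By bilinearity, covariance of B and D = ac·σ²_T + bd·σ²_S + (ad+bc)·covariance of T and S, with a=-8, b=-4, c=-7, d=3.
ac·σ²_T = (-8)·(-7)·13 = 728
bd·σ²_S = (-4)·3·18 = -216
(ad+bc)·covariance of T and S = (4)·0.4 = 1.6
covariance of B and D = 728 + (-216) + 1.6 = 513.6.

covariance of B and D = 513.6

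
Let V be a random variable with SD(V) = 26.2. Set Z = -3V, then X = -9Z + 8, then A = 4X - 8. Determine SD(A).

SD(Z) = |-3|·26.2 = 78.6.
SD(X) = |-9|·78.6 = 707.4.
SD(A) = |4|·707.4 = 2829.6.

SD(A) = 2829.6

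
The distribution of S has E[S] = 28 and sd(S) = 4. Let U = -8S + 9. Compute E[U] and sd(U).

E[U] = -215, sd(U) = 32

U = -8S + 9 is linear with a = -8, b = 9.
E[U] = a·E[S] + b = (-8)·28 + 9 = -215.
sd(U) = |a|·sd(S) = |-8|·4 = 32.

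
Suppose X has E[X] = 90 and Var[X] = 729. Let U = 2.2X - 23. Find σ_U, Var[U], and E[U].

σ_U = 59.4, Var[U] = 3528.36, E[U] = 175

U = 2.2X - 23 is linear with a = 2.2, b = -23.
σ_X = √729 = 27.
σ_U = |a|·σ_X = |2.2|·27 = 59.4.
Var[U] = a²·Var[X] = 2.2²·729 = 3528.36 (the additive constant -23 does not affect variance).
E[U] = a·E[X] + b = 2.2·90 + (-23) = 175.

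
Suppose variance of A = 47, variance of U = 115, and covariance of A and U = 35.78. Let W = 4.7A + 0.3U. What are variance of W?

variance of W = a²·variance of A + b²·variance of U + 2ab·covariance of A and U with a = 4.7, b = 0.3.
= 4.7²·47 + 0.3²·115 + 2·4.7·0.3·35.78
= 1038.23 + 10.35 + 100.8996 = 1149.4796.

variance of W = 1149.4796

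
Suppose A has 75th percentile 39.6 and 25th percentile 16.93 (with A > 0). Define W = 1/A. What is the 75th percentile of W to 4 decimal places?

75th percentile of W = 0.0591

1/A is decreasing on A > 0, so percentile order reverses: P_{75}(W) uses P_{25}(A) = 16.93.
P_{75}(W) = 1/16.93 ≈ 0.0591.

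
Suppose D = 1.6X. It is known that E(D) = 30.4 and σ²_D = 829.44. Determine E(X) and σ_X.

From D = 1.6X: E(D) = a·E(X) + b, so E(X) = (E(D) − b)/a = (30.4 − 0)/1.6 = 19.
σ_D = √829.44 = 28.8.
σ_D = |a|·σ_X, so σ_X = 28.8/|1.6| = 18.

E(X) = 19, σ_X = 18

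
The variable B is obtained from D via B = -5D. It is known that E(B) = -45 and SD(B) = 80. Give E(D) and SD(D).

E(D) = 9, SD(D) = 16

From B = -5D: E(B) = a·E(D) + b, so E(D) = (E(B) − b)/a = (-45 − 0)/(-5) = 9.
SD(B) = |a|·SD(D), so SD(D) = 80/|-5| = 16.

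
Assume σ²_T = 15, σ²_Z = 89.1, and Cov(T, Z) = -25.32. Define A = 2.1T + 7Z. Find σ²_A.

σ²_A = 3687.642

σ²_A = a²·σ²_T + b²·σ²_Z + 2ab·Cov(T, Z) with a = 2.1, b = 7.
= 2.1²·15 + 7²·89.1 + 2·2.1·7·(-25.32)
= 66.15 + 4365.9 + (-744.408) = 3687.642.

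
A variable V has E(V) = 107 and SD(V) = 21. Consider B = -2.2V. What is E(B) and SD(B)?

E(B) = -235.4, SD(B) = 46.2

B = -2.2V is linear with a = -2.2, b = 0.
E(B) = a·E(V) + b = (-2.2)·107 = -235.4.
SD(B) = |a|·SD(V) = |-2.2|·21 = 46.2.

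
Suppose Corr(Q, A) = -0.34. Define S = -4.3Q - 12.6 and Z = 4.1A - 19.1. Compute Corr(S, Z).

Corr(S, Z) = 0.34

Linear rescalings preserve |correlation|; the slopes -4.3 and 4.1 have opposite signs, so the correlation flips sign: Corr(S, Z) = −Corr(Q, A) = 0.34.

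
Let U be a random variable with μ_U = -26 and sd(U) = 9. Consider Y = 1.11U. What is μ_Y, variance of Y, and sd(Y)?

Y = 1.11U is linear with a = 1.11, b = 0.
μ_Y = a·μ_U + b = 1.11·(-26) = -28.86.
variance of U = 9² = 81.
variance of Y = a²·variance of U = 1.11²·81 = 99.8001.
sd(Y) = |a|·sd(U) = |1.11|·9 = 9.99.

μ_Y = -28.86, variance of Y = 99.8001, sd(Y) = 9.99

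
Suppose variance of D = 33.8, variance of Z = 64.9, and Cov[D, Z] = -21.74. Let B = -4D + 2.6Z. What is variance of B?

variance of B = a²·variance of D + b²·variance of Z + 2ab·Cov[D, Z] with a = -4, b = 2.6.
= (-4)²·33.8 + 2.6²·64.9 + 2·(-4)·2.6·(-21.74)
= 540.8 + 438.724 + 452.192 = 1431.716.

variance of B = 1431.716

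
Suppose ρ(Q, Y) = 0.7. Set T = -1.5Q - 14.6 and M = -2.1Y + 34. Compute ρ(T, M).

Linear rescalings preserve correlation up to sign; here the slopes -1.5 and -2.1 have the same sign, so ρ(T, M) = ρ(Q, Y) = 0.7.

ρ(T, M) = 0.7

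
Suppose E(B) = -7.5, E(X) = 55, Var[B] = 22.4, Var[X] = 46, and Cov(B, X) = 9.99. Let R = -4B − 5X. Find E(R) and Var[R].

E(R) = (-4)·E(B) + (-5)·E(X) = (-4)·(-7.5) + (-5)·55 = -245.
Var[R] = a²·Var[B] + b²·Var[X] + 2ab·Cov(B, X) with a = -4, b = -5.
= (-4)²·22.4 + (-5)²·46 + 2·(-4)·(-5)·9.99
= 358.4 + 1150 + 399.6 = 1908.

E(R) = -245, Var[R] = 1908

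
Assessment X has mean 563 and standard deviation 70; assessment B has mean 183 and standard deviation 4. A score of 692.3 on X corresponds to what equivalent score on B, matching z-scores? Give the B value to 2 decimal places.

z = (692.3 − 563)/70 ≈ 1.8471.
B = 183 + z·4 = 183 + (692.3 − 563)·4/70 ≈ 190.39.

B = 190.39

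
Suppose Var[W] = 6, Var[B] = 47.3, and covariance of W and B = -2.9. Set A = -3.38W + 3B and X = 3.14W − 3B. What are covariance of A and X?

covariance of A and X = -546.1032

By bilinearity, covariance of A and X = ac·Var[W] + bd·Var[B] + (ad+bc)·covariance of W and B, with a=-3.38, b=3, c=3.14, d=-3.
ac·Var[W] = (-3.38)·3.14·6 = -63.6792
bd·Var[B] = 3·(-3)·47.3 = -425.7
(ad+bc)·covariance of W and B = (19.56)·(-2.9) = -56.724
covariance of A and X = -63.6792 + (-425.7) + (-56.724) = -546.1032.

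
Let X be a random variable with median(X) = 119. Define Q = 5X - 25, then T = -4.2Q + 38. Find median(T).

median(T) = -2356

median(Q) = 5·119 + (-25) = 570.
median(T) = (-4.2)·570 + 38 = -2356.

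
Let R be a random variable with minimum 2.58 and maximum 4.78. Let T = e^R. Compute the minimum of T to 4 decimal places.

e^R is increasing on this domain, so min(T) comes from min(R) = 2.58: min(T) = exp(2.58) ≈ 13.1971.

min(T) = 13.1971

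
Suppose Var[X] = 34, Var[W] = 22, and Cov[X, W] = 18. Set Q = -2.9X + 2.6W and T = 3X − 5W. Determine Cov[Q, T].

Cov[Q, T] = -180.4

By bilinearity, Cov[Q, T] = ac·Var[X] + bd·Var[W] + (ad+bc)·Cov[X, W], with a=-2.9, b=2.6, c=3, d=-5.
ac·Var[X] = (-2.9)·3·34 = -295.8
bd·Var[W] = 2.6·(-5)·22 = -286
(ad+bc)·Cov[X, W] = (22.3)·18 = 401.4
Cov[Q, T] = -295.8 + (-286) + 401.4 = -180.4.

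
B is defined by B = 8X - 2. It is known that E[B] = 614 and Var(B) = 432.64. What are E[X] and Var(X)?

E[X] = 77, Var(X) = 6.76

From B = 8X - 2: E[B] = a·E[X] + b, so E[X] = (E[B] − b)/a = (614 − (-2))/8 = 77.
Var(B) = a²·Var(X), so Var(X) = 432.64/8² = 6.76.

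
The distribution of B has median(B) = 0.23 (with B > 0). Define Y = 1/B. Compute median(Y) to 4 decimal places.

median(Y) = 4.3478

1/B is monotone on this domain, so median(Y) = 1/(0.23) ≈ 4.3478.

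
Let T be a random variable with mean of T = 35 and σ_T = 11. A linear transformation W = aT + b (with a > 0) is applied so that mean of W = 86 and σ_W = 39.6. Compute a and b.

σ_W = a·σ_T (a > 0), so a = 39.6/11 = 3.6.
mean of W = a·mean of T + b, so b = 86 − 3.6·35 = -40.

a = 3.6, b = -40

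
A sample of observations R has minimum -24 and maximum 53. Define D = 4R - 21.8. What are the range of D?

Range(D) = 308

Range of R = 53 − (-24) = 77.
Range(D) = |a|·Range(R) = |4|·77 = 308.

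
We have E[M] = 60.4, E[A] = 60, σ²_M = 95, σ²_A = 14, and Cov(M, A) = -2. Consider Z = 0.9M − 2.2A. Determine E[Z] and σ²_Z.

E[Z] = -77.64, σ²_Z = 152.63

E[Z] = 0.9·E[M] + (-2.2)·E[A] = 0.9·60.4 + (-2.2)·60 = -77.64.
σ²_Z = a²·σ²_M + b²·σ²_A + 2ab·Cov(M, A) with a = 0.9, b = -2.2.
= 0.9²·95 + (-2.2)²·14 + 2·0.9·(-2.2)·(-2)
= 76.95 + 67.76 + 7.92 = 152.63.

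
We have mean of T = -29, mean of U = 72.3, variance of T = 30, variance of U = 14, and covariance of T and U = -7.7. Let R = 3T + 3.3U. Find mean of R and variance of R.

mean of R = 151.59, variance of R = 270

mean of R = 3·mean of T + 3.3·mean of U = 3·(-29) + 3.3·72.3 = 151.59.
variance of R = a²·variance of T + b²·variance of U + 2ab·covariance of T and U with a = 3, b = 3.3.
= 3²·30 + 3.3²·14 + 2·3·3.3·(-7.7)
= 270 + 152.46 + (-152.46) = 270.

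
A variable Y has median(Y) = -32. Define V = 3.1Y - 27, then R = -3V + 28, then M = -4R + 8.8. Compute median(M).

median(V) = 3.1·(-32) + (-27) = -126.2.
median(R) = (-3)·(-126.2) + 28 = 406.6.
median(M) = (-4)·406.6 + 8.8 = -1617.6.

median(M) = -1617.6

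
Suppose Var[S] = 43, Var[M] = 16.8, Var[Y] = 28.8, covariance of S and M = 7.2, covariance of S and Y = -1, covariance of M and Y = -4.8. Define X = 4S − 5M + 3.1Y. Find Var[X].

Var[X] = 1220.768

Var[X] = a²·Var[S] + b²·Var[M] + c²·Var[Y] + 2ab·covariance of S and M + 2ac·covariance of S and Y + 2bc·covariance of M and Y, with a = 4, b = -5, c = 3.1.
= 688 + 420 + 276.768 + (-288) + (-24.8) + 148.8
= 1220.768.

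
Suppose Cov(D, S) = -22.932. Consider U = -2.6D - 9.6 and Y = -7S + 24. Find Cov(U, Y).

Cov(U, Y) = -417.3624

Cov(U, Y) = a·c·Cov(D, S) = (-2.6)·(-7)·(-22.932) = -417.3624. Additive constants drop out.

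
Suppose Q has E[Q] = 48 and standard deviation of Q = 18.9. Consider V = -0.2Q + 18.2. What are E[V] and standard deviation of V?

V = -0.2Q + 18.2 is linear with a = -0.2, b = 18.2.
E[V] = a·E[Q] + b = (-0.2)·48 + 18.2 = 8.6.
standard deviation of V = |a|·standard deviation of Q = |-0.2|·18.9 = 3.78.

E[V] = 8.6, standard deviation of V = 3.78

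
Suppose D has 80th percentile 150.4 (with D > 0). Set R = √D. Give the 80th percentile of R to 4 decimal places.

80th percentile of R = 12.2638

√D is increasing, so P_{80}(R) = g(P_{80}(D)) ≈ 12.2638.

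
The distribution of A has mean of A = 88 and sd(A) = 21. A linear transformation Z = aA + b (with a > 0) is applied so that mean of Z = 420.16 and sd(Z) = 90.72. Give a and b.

a = 4.32, b = 40

sd(Z) = a·sd(A) (a > 0), so a = 90.72/21 = 4.32.
mean of Z = a·mean of A + b, so b = 420.16 − 4.32·88 = 40.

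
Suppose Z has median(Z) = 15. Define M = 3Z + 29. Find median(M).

A linear map preserves order up to sign, so median(M) = a·median(Z) + b = 3·15 + 29 = 74.

median(M) = 74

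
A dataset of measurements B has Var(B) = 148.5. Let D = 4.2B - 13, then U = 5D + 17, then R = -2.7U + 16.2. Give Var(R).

Var(R) = 477411.165

Var(D) = 4.2²·148.5 = 2619.54.
Var(U) = 5²·2619.54 = 65488.5.
Var(R) = (-2.7)²·65488.5 = 477411.165.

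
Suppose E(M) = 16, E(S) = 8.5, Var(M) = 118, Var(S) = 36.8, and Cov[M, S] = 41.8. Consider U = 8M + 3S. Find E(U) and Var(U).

E(U) = 153.5, Var(U) = 9889.6

E(U) = 8·E(M) + 3·E(S) = 8·16 + 3·8.5 = 153.5.
Var(U) = a²·Var(M) + b²·Var(S) + 2ab·Cov[M, S] with a = 8, b = 3.
= 8²·118 + 3²·36.8 + 2·8·3·41.8
= 7552 + 331.2 + 2006.4 = 9889.6.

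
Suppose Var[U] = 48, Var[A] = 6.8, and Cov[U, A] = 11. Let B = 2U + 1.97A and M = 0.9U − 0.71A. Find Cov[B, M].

By bilinearity, Cov[B, M] = ac·Var[U] + bd·Var[A] + (ad+bc)·Cov[U, A], with a=2, b=1.97, c=0.9, d=-0.71.
ac·Var[U] = 2·0.9·48 = 86.4
bd·Var[A] = 1.97·(-0.71)·6.8 = -9.51116
(ad+bc)·Cov[U, A] = (0.353)·11 = 3.883
Cov[B, M] = 86.4 + (-9.51116) + 3.883 = 80.77184.

Cov[B, M] = 80.77184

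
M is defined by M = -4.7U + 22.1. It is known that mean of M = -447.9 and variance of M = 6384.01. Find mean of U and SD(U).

From M = -4.7U + 22.1: mean of M = a·mean of U + b, so mean of U = (mean of M − b)/a = (-447.9 − 22.1)/(-4.7) = 100.
SD(M) = √6384.01 = 79.9.
SD(M) = |a|·SD(U), so SD(U) = 79.9/|-4.7| = 17.

mean of U = 100, SD(U) = 17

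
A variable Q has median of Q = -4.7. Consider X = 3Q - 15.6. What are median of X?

median of X = -29.7

A linear map preserves order up to sign, so median of X = a·median of Q + b = 3·(-4.7) + (-15.6) = -29.7.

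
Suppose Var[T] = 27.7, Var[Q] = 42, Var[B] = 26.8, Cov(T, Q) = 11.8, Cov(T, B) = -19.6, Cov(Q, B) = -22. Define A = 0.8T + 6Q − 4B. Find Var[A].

Var[A] = 3253.248

Var[A] = a²·Var[T] + b²·Var[Q] + c²·Var[B] + 2ab·Cov(T, Q) + 2ac·Cov(T, B) + 2bc·Cov(Q, B), with a = 0.8, b = 6, c = -4.
= 17.728 + 1512 + 428.8 + 113.28 + 125.44 + 1056
= 3253.248.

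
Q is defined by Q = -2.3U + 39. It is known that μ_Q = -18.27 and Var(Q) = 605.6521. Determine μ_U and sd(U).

From Q = -2.3U + 39: μ_Q = a·μ_U + b, so μ_U = (μ_Q − b)/a = (-18.27 − 39)/(-2.3) = 24.9.
sd(Q) = √605.6521 = 24.61.
sd(Q) = |a|·sd(U), so sd(U) = 24.61/|-2.3| = 10.7.

μ_U = 24.9, sd(U) = 10.7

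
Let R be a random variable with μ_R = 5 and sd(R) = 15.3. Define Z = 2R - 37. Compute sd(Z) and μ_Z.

sd(Z) = 30.6, μ_Z = -27

Z = 2R - 37 is linear with a = 2, b = -37.
sd(Z) = |a|·sd(R) = |2|·15.3 = 30.6.
μ_Z = a·μ_R + b = 2·5 + (-37) = -27.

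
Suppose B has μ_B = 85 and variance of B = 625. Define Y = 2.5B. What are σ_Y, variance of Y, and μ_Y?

Y = 2.5B is linear with a = 2.5, b = 0.
σ_B = √625 = 25.
σ_Y = |a|·σ_B = |2.5|·25 = 62.5.
variance of Y = a²·variance of B = 2.5²·625 = 3906.25.
μ_Y = a·μ_B + b = 2.5·85 = 212.5.

σ_Y = 62.5, variance of Y = 3906.25, μ_Y = 212.5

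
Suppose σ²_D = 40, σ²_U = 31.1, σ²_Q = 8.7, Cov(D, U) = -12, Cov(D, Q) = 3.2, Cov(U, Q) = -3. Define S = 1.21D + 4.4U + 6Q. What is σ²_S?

σ²_S = 734.148

σ²_S = a²·σ²_D + b²·σ²_U + c²·σ²_Q + 2ab·Cov(D, U) + 2ac·Cov(D, Q) + 2bc·Cov(U, Q), with a = 1.21, b = 4.4, c = 6.
= 58.564 + 602.096 + 313.2 + (-127.776) + 46.464 + (-158.4)
= 734.148.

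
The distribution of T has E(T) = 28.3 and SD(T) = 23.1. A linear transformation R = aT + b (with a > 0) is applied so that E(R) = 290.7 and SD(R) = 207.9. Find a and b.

a = 9, b = 36

SD(R) = a·SD(T) (a > 0), so a = 207.9/23.1 = 9.
E(R) = a·E(T) + b, so b = 290.7 − 9·28.3 = 36.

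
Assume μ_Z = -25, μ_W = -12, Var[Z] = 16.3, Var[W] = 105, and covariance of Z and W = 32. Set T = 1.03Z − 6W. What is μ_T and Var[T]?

μ_T = 1.03·μ_Z + (-6)·μ_W = 1.03·(-25) + (-6)·(-12) = 46.25.
Var[T] = a²·Var[Z] + b²·Var[W] + 2ab·covariance of Z and W with a = 1.03, b = -6.
= 1.03²·16.3 + (-6)²·105 + 2·1.03·(-6)·32
= 17.29267 + 3780 + (-395.52) = 3401.77267.

μ_T = 46.25, Var[T] = 3401.77267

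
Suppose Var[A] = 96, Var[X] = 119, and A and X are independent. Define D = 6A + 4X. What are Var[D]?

Var[D] = a²·Var[A] + b²·Var[X] + 2ab·covariance of A and X with a = 6, b = 4.
Independence gives covariance of A and X = 0.
= 6²·96 + 4²·119 + 2·6·4·0
= 3456 + 1904 + 0 = 5360.

Var[D] = 5360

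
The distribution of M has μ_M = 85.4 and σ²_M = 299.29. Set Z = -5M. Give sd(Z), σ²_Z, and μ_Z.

sd(Z) = 86.5, σ²_Z = 7482.25, μ_Z = -427

Z = -5M is linear with a = -5, b = 0.
sd(M) = √299.29 = 17.3.
sd(Z) = |a|·sd(M) = |-5|·17.3 = 86.5.
σ²_Z = a²·σ²_M = (-5)²·299.29 = 7482.25.
μ_Z = a·μ_M + b = (-5)·85.4 = -427.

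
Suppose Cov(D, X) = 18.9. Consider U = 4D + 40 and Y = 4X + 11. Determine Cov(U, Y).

Cov(U, Y) = 302.4

Cov(U, Y) = a·c·Cov(D, X) = 4·4·18.9 = 302.4. Additive constants drop out.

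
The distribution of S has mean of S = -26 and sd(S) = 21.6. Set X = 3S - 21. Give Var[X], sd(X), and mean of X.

X = 3S - 21 is linear with a = 3, b = -21.
Var[S] = 21.6² = 466.56.
Var[X] = a²·Var[S] = 3²·466.56 = 4199.04 (the additive constant -21 does not affect variance).
sd(X) = |a|·sd(S) = |3|·21.6 = 64.8.
mean of X = a·mean of S + b = 3·(-26) + (-21) = -99.

Var[X] = 4199.04, sd(X) = 64.8, mean of X = -99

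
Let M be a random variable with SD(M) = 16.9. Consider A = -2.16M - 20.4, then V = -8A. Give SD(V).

SD(V) = 292.032

SD(A) = |-2.16|·16.9 = 36.504.
SD(V) = |-8|·36.504 = 292.032.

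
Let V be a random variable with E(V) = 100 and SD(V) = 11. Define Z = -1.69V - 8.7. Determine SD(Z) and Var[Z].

SD(Z) = 18.59, Var[Z] = 345.5881

Z = -1.69V - 8.7 is linear with a = -1.69, b = -8.7.
SD(Z) = |a|·SD(V) = |-1.69|·11 = 18.59.
Var[V] = 11² = 121.
Var[Z] = a²·Var[V] = (-1.69)²·121 = 345.5881 (the additive constant -8.7 does not affect variance).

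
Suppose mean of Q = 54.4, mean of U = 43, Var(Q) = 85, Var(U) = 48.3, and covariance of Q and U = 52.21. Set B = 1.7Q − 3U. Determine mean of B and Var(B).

mean of B = -36.52, Var(B) = 147.808

mean of B = 1.7·mean of Q + (-3)·mean of U = 1.7·54.4 + (-3)·43 = -36.52.
Var(B) = a²·Var(Q) + b²·Var(U) + 2ab·covariance of Q and U with a = 1.7, b = -3.
= 1.7²·85 + (-3)²·48.3 + 2·1.7·(-3)·52.21
= 245.65 + 434.7 + (-532.542) = 147.808.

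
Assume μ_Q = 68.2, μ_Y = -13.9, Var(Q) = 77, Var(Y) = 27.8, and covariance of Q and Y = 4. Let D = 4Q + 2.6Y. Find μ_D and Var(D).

μ_D = 236.66, Var(D) = 1503.128

μ_D = 4·μ_Q + 2.6·μ_Y = 4·68.2 + 2.6·(-13.9) = 236.66.
Var(D) = a²·Var(Q) + b²·Var(Y) + 2ab·covariance of Q and Y with a = 4, b = 2.6.
= 4²·77 + 2.6²·27.8 + 2·4·2.6·4
= 1232 + 187.928 + 83.2 = 1503.128.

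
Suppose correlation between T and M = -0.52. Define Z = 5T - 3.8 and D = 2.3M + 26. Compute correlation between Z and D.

Linear rescalings preserve correlation up to sign; here the slopes 5 and 2.3 have the same sign, so correlation between Z and D = correlation between T and M = -0.52.

correlation between Z and D = -0.52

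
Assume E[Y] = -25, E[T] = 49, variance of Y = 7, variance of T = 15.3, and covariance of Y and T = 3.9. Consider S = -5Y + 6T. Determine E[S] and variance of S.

E[S] = (-5)·E[Y] + 6·E[T] = (-5)·(-25) + 6·49 = 419.
variance of S = a²·variance of Y + b²·variance of T + 2ab·covariance of Y and T with a = -5, b = 6.
= (-5)²·7 + 6²·15.3 + 2·(-5)·6·3.9
= 175 + 550.8 + (-234) = 491.8.

E[S] = 419, variance of S = 491.8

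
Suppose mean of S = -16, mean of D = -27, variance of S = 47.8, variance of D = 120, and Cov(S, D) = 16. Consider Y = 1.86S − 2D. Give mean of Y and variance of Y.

mean of Y = 24.24, variance of Y = 526.32888

mean of Y = 1.86·mean of S + (-2)·mean of D = 1.86·(-16) + (-2)·(-27) = 24.24.
variance of Y = a²·variance of S + b²·variance of D + 2ab·Cov(S, D) with a = 1.86, b = -2.
= 1.86²·47.8 + (-2)²·120 + 2·1.86·(-2)·16
= 165.36888 + 480 + (-119.04) = 526.32888.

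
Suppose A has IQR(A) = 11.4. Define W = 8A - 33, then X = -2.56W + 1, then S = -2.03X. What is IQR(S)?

IQR(S) = 473.94816

IQR(W) = |8|·11.4 = 91.2.
IQR(X) = |-2.56|·91.2 = 233.472.
IQR(S) = |-2.03|·233.472 = 473.94816.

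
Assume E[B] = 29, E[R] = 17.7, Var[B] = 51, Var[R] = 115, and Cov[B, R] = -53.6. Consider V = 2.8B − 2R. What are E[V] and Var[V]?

E[V] = 2.8·E[B] + (-2)·E[R] = 2.8·29 + (-2)·17.7 = 45.8.
Var[V] = a²·Var[B] + b²·Var[R] + 2ab·Cov[B, R] with a = 2.8, b = -2.
= 2.8²·51 + (-2)²·115 + 2·2.8·(-2)·(-53.6)
= 399.84 + 460 + 600.32 = 1460.16.

E[V] = 45.8, Var[V] = 1460.16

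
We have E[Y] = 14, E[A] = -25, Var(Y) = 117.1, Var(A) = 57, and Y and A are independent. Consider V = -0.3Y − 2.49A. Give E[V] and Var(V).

E[V] = 58.05, Var(V) = 363.9447

E[V] = (-0.3)·E[Y] + (-2.49)·E[A] = (-0.3)·14 + (-2.49)·(-25) = 58.05.
Var(V) = a²·Var(Y) + b²·Var(A) + 2ab·Cov[Y, A] with a = -0.3, b = -2.49.
Independence gives Cov[Y, A] = 0.
= (-0.3)²·117.1 + (-2.49)²·57 + 2·(-0.3)·(-2.49)·0
= 10.539 + 353.4057 + 0 = 363.9447.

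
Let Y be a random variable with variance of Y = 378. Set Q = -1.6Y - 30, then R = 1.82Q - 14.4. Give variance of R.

variance of R = 3205.343232

variance of Q = (-1.6)²·378 = 967.68.
variance of R = 1.82²·967.68 = 3205.343232.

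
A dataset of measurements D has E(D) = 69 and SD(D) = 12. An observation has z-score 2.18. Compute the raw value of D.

D = 95.16

D = E(D) + z·SD(D) = 69 + 2.18·12 = 95.16.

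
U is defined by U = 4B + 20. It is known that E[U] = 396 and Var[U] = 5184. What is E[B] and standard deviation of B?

E[B] = 94, standard deviation of B = 18

From U = 4B + 20: E[U] = a·E[B] + b, so E[B] = (E[U] − b)/a = (396 − 20)/4 = 94.
standard deviation of U = √5184 = 72.
standard deviation of U = |a|·standard deviation of B, so standard deviation of B = 72/|4| = 18.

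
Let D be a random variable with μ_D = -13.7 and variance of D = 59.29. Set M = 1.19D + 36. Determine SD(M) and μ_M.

SD(M) = 9.163, μ_M = 19.697

M = 1.19D + 36 is linear with a = 1.19, b = 36.
SD(D) = √59.29 = 7.7.
SD(M) = |a|·SD(D) = |1.19|·7.7 = 9.163.
μ_M = a·μ_D + b = 1.19·(-13.7) + 36 = 19.697.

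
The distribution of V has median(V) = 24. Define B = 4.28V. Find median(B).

A linear map preserves order up to sign, so median(B) = a·median(V) + b = 4.28·24 = 102.72.

median(B) = 102.72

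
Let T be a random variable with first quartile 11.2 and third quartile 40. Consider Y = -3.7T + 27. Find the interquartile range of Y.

IQR(Y) = 106.56

IQR of T = Q3 − Q1 = 40 − 11.2 = 28.8.
Under Y = aT + b, IQR(Y) = |a|·IQR(T) = |-3.7|·28.8 = 106.56 (shifts cancel; spread scales by |a|).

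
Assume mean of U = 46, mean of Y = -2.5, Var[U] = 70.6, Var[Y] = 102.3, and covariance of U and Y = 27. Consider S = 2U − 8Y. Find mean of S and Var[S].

mean of S = 112, Var[S] = 5965.6

mean of S = 2·mean of U + (-8)·mean of Y = 2·46 + (-8)·(-2.5) = 112.
Var[S] = a²·Var[U] + b²·Var[Y] + 2ab·covariance of U and Y with a = 2, b = -8.
= 2²·70.6 + (-8)²·102.3 + 2·2·(-8)·27
= 282.4 + 6547.2 + (-864) = 5965.6.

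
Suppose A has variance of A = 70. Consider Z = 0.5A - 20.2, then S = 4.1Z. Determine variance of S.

variance of Z = 0.5²·70 = 17.5.
variance of S = 4.1²·17.5 = 294.175.

variance of S = 294.175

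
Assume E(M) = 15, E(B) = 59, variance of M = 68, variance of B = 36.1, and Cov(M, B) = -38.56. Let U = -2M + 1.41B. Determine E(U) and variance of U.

E(U) = 53.19, variance of U = 561.24881

E(U) = (-2)·E(M) + 1.41·E(B) = (-2)·15 + 1.41·59 = 53.19.
variance of U = a²·variance of M + b²·variance of B + 2ab·Cov(M, B) with a = -2, b = 1.41.
= (-2)²·68 + 1.41²·36.1 + 2·(-2)·1.41·(-38.56)
= 272 + 71.77041 + 217.4784 = 561.24881.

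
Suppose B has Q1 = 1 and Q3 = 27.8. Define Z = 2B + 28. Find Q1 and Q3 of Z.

Q1(Z) = 30, Q3(Z) = 83.6

a = 2 > 0: Q1(Z) = a·Q1(B)+b = 30, Q3(Z) = a·Q3(B)+b = 83.6.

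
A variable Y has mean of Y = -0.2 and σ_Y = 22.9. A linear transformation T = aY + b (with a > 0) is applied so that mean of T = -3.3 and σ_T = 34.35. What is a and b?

a = 1.5, b = -3

σ_T = a·σ_Y (a > 0), so a = 34.35/22.9 = 1.5.
mean of T = a·mean of Y + b, so b = -3.3 − 1.5·(-0.2) = -3.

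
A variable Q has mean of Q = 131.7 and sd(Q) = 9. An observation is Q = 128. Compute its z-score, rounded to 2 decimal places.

z = -0.41

z = (Q − mean of Q) / sd(Q) = (128 − 131.7) / 9 ≈ -0.41.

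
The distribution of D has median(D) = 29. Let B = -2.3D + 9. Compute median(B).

A linear map preserves order up to sign, so median(B) = a·median(D) + b = (-2.3)·29 + 9 = -57.7.

median(B) = -57.7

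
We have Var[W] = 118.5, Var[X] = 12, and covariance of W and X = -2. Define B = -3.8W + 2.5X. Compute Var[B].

Var[B] = a²·Var[W] + b²·Var[X] + 2ab·covariance of W and X with a = -3.8, b = 2.5.
= (-3.8)²·118.5 + 2.5²·12 + 2·(-3.8)·2.5·(-2)
= 1711.14 + 75 + 38 = 1824.14.

Var[B] = 1824.14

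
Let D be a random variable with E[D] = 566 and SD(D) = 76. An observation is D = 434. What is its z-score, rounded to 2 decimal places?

z = (D − E[D]) / SD(D) = (434 − 566) / 76 ≈ -1.74.

z = -1.74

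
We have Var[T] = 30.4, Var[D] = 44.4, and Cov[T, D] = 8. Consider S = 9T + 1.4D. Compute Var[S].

Var[S] = a²·Var[T] + b²·Var[D] + 2ab·Cov[T, D] with a = 9, b = 1.4.
= 9²·30.4 + 1.4²·44.4 + 2·9·1.4·8
= 2462.4 + 87.024 + 201.6 = 2751.024.

Var[S] = 2751.024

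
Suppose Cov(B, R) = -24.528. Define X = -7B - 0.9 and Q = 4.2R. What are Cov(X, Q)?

Cov(X, Q) = a·c·Cov(B, R) = (-7)·4.2·(-24.528) = 721.1232. Additive constants drop out.

Cov(X, Q) = 721.1232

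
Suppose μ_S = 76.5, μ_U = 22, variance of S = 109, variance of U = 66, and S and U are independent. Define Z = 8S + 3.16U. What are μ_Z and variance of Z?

μ_Z = 681.52, variance of Z = 7635.0496

μ_Z = 8·μ_S + 3.16·μ_U = 8·76.5 + 3.16·22 = 681.52.
variance of Z = a²·variance of S + b²·variance of U + 2ab·Cov[S, U] with a = 8, b = 3.16.
Independence gives Cov[S, U] = 0.
= 8²·109 + 3.16²·66 + 2·8·3.16·0
= 6976 + 659.0496 + 0 = 7635.0496.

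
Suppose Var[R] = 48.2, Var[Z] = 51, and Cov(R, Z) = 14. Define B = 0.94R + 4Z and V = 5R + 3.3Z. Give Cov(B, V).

By bilinearity, Cov(B, V) = ac·Var[R] + bd·Var[Z] + (ad+bc)·Cov(R, Z), with a=0.94, b=4, c=5, d=3.3.
ac·Var[R] = 0.94·5·48.2 = 226.54
bd·Var[Z] = 4·3.3·51 = 673.2
(ad+bc)·Cov(R, Z) = (23.102)·14 = 323.428
Cov(B, V) = 226.54 + 673.2 + 323.428 = 1223.168.

Cov(B, V) = 1223.168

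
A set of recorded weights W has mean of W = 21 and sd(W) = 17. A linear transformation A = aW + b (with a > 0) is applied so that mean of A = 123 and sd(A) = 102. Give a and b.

sd(A) = a·sd(W) (a > 0), so a = 102/17 = 6.
mean of A = a·mean of W + b, so b = 123 − 6·21 = -3.

a = 6, b = -3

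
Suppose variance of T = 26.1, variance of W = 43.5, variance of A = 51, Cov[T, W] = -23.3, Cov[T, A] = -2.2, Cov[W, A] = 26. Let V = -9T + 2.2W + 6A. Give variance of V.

variance of V = a²·variance of T + b²·variance of W + c²·variance of A + 2ab·Cov[T, W] + 2ac·Cov[T, A] + 2bc·Cov[W, A], with a = -9, b = 2.2, c = 6.
= 2114.1 + 210.54 + 1836 + 922.68 + 237.6 + 686.4
= 6007.32.

variance of V = 6007.32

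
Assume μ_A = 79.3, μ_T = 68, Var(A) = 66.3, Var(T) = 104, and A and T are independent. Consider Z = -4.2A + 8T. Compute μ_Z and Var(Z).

μ_Z = (-4.2)·μ_A + 8·μ_T = (-4.2)·79.3 + 8·68 = 210.94.
Var(Z) = a²·Var(A) + b²·Var(T) + 2ab·Cov(A, T) with a = -4.2, b = 8.
Independence gives Cov(A, T) = 0.
= (-4.2)²·66.3 + 8²·104 + 2·(-4.2)·8·0
= 1169.532 + 6656 + 0 = 7825.532.

μ_Z = 210.94, Var(Z) = 7825.532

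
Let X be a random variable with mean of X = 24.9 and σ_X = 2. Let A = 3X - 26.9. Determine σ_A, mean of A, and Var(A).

A = 3X - 26.9 is linear with a = 3, b = -26.9.
σ_A = |a|·σ_X = |3|·2 = 6.
mean of A = a·mean of X + b = 3·24.9 + (-26.9) = 47.8.
Var(X) = 2² = 4.
Var(A) = a²·Var(X) = 3²·4 = 36 (the additive constant -26.9 does not affect variance).

σ_A = 6, mean of A = 47.8, Var(A) = 36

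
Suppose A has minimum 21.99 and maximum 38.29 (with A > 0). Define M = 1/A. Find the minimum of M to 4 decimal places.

1/A is decreasing on this domain, so min(M) comes from max(A) = 38.29: min(M) = 1/(38.29) ≈ 0.0261.

min(M) = 0.0261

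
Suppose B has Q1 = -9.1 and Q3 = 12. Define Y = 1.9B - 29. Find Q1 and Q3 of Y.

a = 1.9 > 0: Q1(Y) = a·Q1(B)+b = -46.29, Q3(Y) = a·Q3(B)+b = -6.2.

Q1(Y) = -46.29, Q3(Y) = -6.2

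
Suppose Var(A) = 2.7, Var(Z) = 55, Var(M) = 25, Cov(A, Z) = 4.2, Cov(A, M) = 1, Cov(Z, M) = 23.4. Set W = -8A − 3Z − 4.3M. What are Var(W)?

Var(W) = 2004.17

Var(W) = a²·Var(A) + b²·Var(Z) + c²·Var(M) + 2ab·Cov(A, Z) + 2ac·Cov(A, M) + 2bc·Cov(Z, M), with a = -8, b = -3, c = -4.3.
= 172.8 + 495 + 462.25 + 201.6 + 68.8 + 603.72
= 2004.17.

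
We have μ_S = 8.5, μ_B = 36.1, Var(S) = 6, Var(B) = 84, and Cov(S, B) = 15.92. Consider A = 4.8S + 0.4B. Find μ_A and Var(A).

μ_A = 4.8·μ_S + 0.4·μ_B = 4.8·8.5 + 0.4·36.1 = 55.24.
Var(A) = a²·Var(S) + b²·Var(B) + 2ab·Cov(S, B) with a = 4.8, b = 0.4.
= 4.8²·6 + 0.4²·84 + 2·4.8·0.4·15.92
= 138.24 + 13.44 + 61.1328 = 212.8128.

μ_A = 55.24, Var(A) = 212.8128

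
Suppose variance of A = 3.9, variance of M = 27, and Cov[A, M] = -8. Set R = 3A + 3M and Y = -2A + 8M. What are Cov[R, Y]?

Cov[R, Y] = 480.6

By bilinearity, Cov[R, Y] = ac·variance of A + bd·variance of M + (ad+bc)·Cov[A, M], with a=3, b=3, c=-2, d=8.
ac·variance of A = 3·(-2)·3.9 = -23.4
bd·variance of M = 3·8·27 = 648
(ad+bc)·Cov[A, M] = (18)·(-8) = -144
Cov[R, Y] = -23.4 + 648 + (-144) = 480.6.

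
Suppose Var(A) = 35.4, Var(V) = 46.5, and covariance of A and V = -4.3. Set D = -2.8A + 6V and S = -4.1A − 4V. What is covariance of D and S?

By bilinearity, covariance of D and S = ac·Var(A) + bd·Var(V) + (ad+bc)·covariance of A and V, with a=-2.8, b=6, c=-4.1, d=-4.
ac·Var(A) = (-2.8)·(-4.1)·35.4 = 406.392
bd·Var(V) = 6·(-4)·46.5 = -1116
(ad+bc)·covariance of A and V = (-13.4)·(-4.3) = 57.62
covariance of D and S = 406.392 + (-1116) + 57.62 = -651.988.

covariance of D and S = -651.988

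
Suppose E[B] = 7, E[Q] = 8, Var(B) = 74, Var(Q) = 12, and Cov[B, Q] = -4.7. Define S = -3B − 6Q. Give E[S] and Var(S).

E[S] = -69, Var(S) = 928.8

E[S] = (-3)·E[B] + (-6)·E[Q] = (-3)·7 + (-6)·8 = -69.
Var(S) = a²·Var(B) + b²·Var(Q) + 2ab·Cov[B, Q] with a = -3, b = -6.
= (-3)²·74 + (-6)²·12 + 2·(-3)·(-6)·(-4.7)
= 666 + 432 + (-169.2) = 928.8.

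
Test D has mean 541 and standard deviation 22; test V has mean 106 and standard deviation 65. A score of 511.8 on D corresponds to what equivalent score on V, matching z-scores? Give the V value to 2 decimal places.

V = 19.73

z = (511.8 − 541)/22 ≈ -1.3273.
V = 106 + z·65 = 106 + (511.8 − 541)·65/22 ≈ 19.73.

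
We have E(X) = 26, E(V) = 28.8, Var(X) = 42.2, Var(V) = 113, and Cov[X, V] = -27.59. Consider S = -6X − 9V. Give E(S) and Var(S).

E(S) = (-6)·E(X) + (-9)·E(V) = (-6)·26 + (-9)·28.8 = -415.2.
Var(S) = a²·Var(X) + b²·Var(V) + 2ab·Cov[X, V] with a = -6, b = -9.
= (-6)²·42.2 + (-9)²·113 + 2·(-6)·(-9)·(-27.59)
= 1519.2 + 9153 + (-2979.72) = 7692.48.

E(S) = -415.2, Var(S) = 7692.48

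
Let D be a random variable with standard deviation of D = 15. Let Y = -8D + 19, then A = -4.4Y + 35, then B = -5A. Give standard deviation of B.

standard deviation of B = 2640

standard deviation of Y = |-8|·15 = 120.
standard deviation of A = |-4.4|·120 = 528.
standard deviation of B = |-5|·528 = 2640.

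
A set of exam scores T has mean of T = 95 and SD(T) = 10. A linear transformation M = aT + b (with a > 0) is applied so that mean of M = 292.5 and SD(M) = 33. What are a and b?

SD(M) = a·SD(T) (a > 0), so a = 33/10 = 3.3.
mean of M = a·mean of T + b, so b = 292.5 − 3.3·95 = -21.

a = 3.3, b = -21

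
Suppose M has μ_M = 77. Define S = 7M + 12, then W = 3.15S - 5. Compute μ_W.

μ_S = 7·77 + 12 = 551.
μ_W = 3.15·551 + (-5) = 1730.65.

μ_W = 1730.65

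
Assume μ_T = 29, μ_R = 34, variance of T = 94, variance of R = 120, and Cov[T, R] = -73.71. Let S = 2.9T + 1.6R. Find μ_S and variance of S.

μ_S = 138.5, variance of S = 413.7112

μ_S = 2.9·μ_T + 1.6·μ_R = 2.9·29 + 1.6·34 = 138.5.
variance of S = a²·variance of T + b²·variance of R + 2ab·Cov[T, R] with a = 2.9, b = 1.6.
= 2.9²·94 + 1.6²·120 + 2·2.9·1.6·(-73.71)
= 790.54 + 307.2 + (-684.0288) = 413.7112.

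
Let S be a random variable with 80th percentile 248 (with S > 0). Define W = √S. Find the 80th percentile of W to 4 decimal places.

√S is increasing, so P_{80}(W) = g(P_{80}(S)) ≈ 15.748.

80th percentile of W = 15.748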